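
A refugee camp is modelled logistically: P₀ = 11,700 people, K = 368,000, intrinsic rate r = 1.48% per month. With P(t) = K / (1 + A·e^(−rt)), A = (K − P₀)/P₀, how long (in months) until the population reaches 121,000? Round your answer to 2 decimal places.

A = (368000 − 11700)/11700 = 30.45299
121000 = 368000/(1 + 30.45299·e^(−0.0148t)) → 1 + 30.45299·e^(−0.0148t) = 3.04132
e^(−0.0148t) = 0.067032 → t = ln(14.91827)/0.0148 = 2.70259/0.0148

t ≈ 182.61 months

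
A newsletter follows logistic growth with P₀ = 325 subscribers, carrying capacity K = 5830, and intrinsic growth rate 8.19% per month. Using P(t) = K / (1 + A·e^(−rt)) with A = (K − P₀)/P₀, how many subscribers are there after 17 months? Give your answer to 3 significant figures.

A = (5830 − 325)/325 = 16.93846
P(17) = 5830 / (1 + 16.93846·e^(−0.0819·17)) = 5830 / (1 + 16.93846·0.248503)
= 5830 / 5.20926 ≈ 1119.16

≈ 1,120 subscribers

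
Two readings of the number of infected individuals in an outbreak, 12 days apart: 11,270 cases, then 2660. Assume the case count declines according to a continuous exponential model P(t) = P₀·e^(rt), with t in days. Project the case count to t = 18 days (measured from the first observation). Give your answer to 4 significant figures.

r = ln(2660/11270) / 12 ≈ -0.120318 per day
P(18) = 11270 · e^(-0.120318·18) = 11270 · 0.11467 ≈ 1292.29

≈ 1,292 cases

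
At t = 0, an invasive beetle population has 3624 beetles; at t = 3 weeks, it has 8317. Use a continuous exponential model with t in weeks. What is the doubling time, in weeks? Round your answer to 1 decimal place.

r = ln(8317/3624) / 3 = ln(2.29498) / 3 ≈ 0.276908 per week
doubling time = ln 2 / |r| = 0.69315 / 0.276908

doubling time ≈ 2.5 weeks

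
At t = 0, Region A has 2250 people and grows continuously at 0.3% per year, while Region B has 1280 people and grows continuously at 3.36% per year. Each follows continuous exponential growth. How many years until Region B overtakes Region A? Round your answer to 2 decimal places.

2250·e^(0.003t) = 1280·e^(0.0336t)
2250/1280 = e^((0.0336 − 0.003)t) → ln(1.75781) = 0.0306·t
t = 0.56407 / 0.0306

t ≈ 18.43 years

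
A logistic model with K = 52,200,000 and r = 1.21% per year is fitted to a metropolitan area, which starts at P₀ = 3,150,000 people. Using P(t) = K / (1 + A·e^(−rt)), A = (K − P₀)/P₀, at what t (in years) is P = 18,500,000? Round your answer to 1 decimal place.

t ≈ 177.3 years

A = (52200000 − 3150000)/3150000 = 15.57143
18500000 = 52200000/(1 + 15.57143·e^(−0.0121t)) → 1 + 15.57143·e^(−0.0121t) = 2.82162
e^(−0.0121t) = 0.116985 → t = ln(8.54811)/0.0121 = 2.14571/0.0121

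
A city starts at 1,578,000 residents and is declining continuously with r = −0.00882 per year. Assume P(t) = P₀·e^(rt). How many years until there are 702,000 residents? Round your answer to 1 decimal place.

t ≈ 91.8 years

702000 = 1578000 · e^(-0.00882·t)
t = ln(702000/1578000) / -0.00882 = ln(0.44487) / -0.00882 = -0.80998 / -0.00882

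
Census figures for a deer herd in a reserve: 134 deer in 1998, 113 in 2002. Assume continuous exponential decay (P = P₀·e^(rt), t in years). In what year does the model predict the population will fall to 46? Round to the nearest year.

r = ln(113/134) / 4 = -0.17045/4 ≈ -0.042613 per year
t = ln(46/134) / r = -1.0692/-0.042613 ≈ 25.09 years after 1998

year 2023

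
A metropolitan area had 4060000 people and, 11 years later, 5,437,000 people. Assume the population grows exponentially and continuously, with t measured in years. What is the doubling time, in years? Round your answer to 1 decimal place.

doubling time ≈ 26.1 years

r = ln(5437000/4060000) / 11 = ln(1.33916) / 11 ≈ 0.026549 per year
doubling time = ln 2 / |r| = 0.69315 / 0.026549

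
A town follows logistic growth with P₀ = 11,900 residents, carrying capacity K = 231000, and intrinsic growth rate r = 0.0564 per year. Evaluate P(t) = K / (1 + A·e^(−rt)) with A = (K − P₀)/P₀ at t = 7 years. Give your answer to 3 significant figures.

≈ 17,200 residents

A = (231000 − 11900)/11900 = 18.41176
P(7) = 231000 / (1 + 18.41176·e^(−0.0564·7)) = 231000 / (1 + 18.41176·0.673815)
= 231000 / 13.40612 ≈ 17230.94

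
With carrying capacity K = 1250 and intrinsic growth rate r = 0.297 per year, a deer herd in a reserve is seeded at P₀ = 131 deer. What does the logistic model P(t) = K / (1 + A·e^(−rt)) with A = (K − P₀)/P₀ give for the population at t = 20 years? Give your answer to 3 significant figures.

A = (1250 − 131)/131 = 8.54198
P(20) = 1250 / (1 + 8.54198·e^(−0.297·20)) = 1250 / (1 + 8.54198·0.002632)
= 1250 / 1.02248 ≈ 1222.51

≈ 1,220 deer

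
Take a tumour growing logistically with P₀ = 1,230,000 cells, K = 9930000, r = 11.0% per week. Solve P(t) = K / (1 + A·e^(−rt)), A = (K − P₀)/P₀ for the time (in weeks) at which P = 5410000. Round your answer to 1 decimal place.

t ≈ 19.4 weeks

A = (9930000 − 1230000)/1230000 = 7.07317
5410000 = 9930000/(1 + 7.07317·e^(−0.11t)) → 1 + 7.07317·e^(−0.11t) = 1.83549
e^(−0.11t) = 0.118121 → t = ln(8.4659)/0.11 = 2.13605/0.11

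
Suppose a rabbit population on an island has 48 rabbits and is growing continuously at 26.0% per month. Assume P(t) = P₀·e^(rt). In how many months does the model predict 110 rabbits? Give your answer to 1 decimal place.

110 = 48 · e^(0.26·t)
t = ln(110/48) / 0.26 = ln(2.29167) / 0.26 = 0.82928 / 0.26

t ≈ 3.2 months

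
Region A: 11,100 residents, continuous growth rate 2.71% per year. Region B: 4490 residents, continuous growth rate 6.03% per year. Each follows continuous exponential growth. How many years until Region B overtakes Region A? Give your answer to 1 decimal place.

t ≈ 27.3 years

11100·e^(0.0271t) = 4490·e^(0.0603t)
11100/4490 = e^((0.0603 − 0.0271)t) → ln(2.47216) = 0.0332·t
t = 0.90509 / 0.0332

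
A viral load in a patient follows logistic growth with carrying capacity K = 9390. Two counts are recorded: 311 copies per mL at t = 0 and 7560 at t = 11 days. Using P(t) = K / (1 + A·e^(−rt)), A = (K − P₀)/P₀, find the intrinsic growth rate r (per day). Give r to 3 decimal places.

r ≈ 0.436 per day

A = (9390 − 311)/311 = 29.19293
7560 = 9390/(1 + 29.19293·e^(−r·11)) → e^(−11r) = (1.24206 − 1)/29.19293 = 0.008292
r = −ln(0.008292)/11 = 4.79248/11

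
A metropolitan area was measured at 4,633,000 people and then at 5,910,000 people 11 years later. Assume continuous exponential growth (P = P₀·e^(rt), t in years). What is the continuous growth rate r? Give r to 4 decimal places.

r ≈ 0.0221 per year

5910000 = 4633000 · e^(r·11)
e^(11r) = 5910000/4633000 = 1.27563
r = ln(1.27563) / 11 = 0.24344 / 11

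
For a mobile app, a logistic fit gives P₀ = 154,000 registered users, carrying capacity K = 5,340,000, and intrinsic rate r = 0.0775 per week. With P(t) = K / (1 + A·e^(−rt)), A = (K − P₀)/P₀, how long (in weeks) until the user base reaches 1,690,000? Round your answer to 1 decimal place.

A = (5340000 − 154000)/154000 = 33.67532
1690000 = 5340000/(1 + 33.67532·e^(−0.0775t)) → 1 + 33.67532·e^(−0.0775t) = 3.15976
e^(−0.0775t) = 0.064135 → t = ln(15.59214)/0.0775 = 2.74677/0.0775

t ≈ 35.4 weeks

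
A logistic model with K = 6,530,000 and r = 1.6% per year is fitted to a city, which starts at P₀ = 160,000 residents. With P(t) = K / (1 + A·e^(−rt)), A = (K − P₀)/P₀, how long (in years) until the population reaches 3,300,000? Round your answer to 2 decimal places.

A = (6530000 − 160000)/160000 = 39.8125
3300000 = 6530000/(1 + 39.8125·e^(−0.016t)) → 1 + 39.8125·e^(−0.016t) = 1.97879
e^(−0.016t) = 0.024585 → t = ln(40.67531)/0.016 = 3.70562/0.016

t ≈ 231.60 years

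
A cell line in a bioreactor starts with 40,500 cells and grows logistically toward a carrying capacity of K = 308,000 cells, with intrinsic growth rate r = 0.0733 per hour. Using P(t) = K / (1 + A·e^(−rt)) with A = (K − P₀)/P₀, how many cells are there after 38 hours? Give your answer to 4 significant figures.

≈ 218,800 cells

A = (308000 − 40500)/40500 = 6.60494
P(38) = 308000 / (1 + 6.60494·e^(−0.0733·38)) = 308000 / (1 + 6.60494·0.061704)
= 308000 / 1.40755 ≈ 218819.35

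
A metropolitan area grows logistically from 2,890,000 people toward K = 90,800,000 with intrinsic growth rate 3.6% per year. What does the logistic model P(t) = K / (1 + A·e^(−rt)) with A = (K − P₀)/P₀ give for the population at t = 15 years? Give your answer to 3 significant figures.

≈ 4,850,000 people

A = (90800000 − 2890000)/2890000 = 30.41869
P(15) = 90800000 / (1 + 30.41869·e^(−0.036·15)) = 90800000 / (1 + 30.41869·0.582748)
= 90800000 / 18.72644 ≈ 4848760.44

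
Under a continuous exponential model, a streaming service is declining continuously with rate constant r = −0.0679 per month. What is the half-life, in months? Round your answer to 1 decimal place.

half-life = ln(2) / |r| = 0.69315 / 0.0679

half-life ≈ 10.2 months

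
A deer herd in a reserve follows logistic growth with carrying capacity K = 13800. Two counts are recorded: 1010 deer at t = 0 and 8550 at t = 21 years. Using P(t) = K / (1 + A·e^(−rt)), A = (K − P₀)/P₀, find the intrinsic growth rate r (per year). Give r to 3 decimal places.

r ≈ 0.144 per year

A = (13800 − 1010)/1010 = 12.66337
8550 = 13800/(1 + 12.66337·e^(−r·21)) → e^(−21r) = (1.61404 − 1)/12.66337 = 0.048489
r = −ln(0.048489)/21 = 3.02642/21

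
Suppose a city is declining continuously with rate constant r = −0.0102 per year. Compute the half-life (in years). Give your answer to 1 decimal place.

half-life ≈ 68.0 years

half-life = ln(2) / |r| = 0.69315 / 0.0102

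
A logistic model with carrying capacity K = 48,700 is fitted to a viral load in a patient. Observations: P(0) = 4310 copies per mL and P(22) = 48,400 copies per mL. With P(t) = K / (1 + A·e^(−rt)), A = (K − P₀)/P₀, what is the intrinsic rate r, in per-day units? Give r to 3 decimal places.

r ≈ 0.337 per day

A = (48700 − 4310)/4310 = 10.2993
48400 = 48700/(1 + 10.2993·e^(−r·22)) → e^(−22r) = (1.0062 − 1)/10.2993 = 0.000602
r = −ln(0.000602)/22 = 7.41555/22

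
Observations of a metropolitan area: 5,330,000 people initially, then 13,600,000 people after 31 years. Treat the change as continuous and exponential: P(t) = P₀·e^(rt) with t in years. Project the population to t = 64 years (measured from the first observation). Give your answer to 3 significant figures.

r = ln(13600000/5330000) / 31 ≈ 0.030217 per year
P(64) = 5330000 · e^(0.030217·64) = 5330000 · 6.91623 ≈ 36863496.34

≈ 36,900,000 people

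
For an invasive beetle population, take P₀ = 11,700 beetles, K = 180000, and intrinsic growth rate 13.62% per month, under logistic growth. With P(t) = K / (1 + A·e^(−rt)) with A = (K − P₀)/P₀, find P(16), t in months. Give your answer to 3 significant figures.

A = (180000 − 11700)/11700 = 14.38462
P(16) = 180000 / (1 + 14.38462·e^(−0.1362·16)) = 180000 / (1 + 14.38462·0.113132)
= 180000 / 2.62736 ≈ 68509.83

≈ 68,500 beetles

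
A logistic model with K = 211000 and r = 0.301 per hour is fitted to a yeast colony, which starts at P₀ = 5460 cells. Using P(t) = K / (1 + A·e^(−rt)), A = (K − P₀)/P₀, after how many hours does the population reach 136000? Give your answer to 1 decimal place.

A = (211000 − 5460)/5460 = 37.64469
136000 = 211000/(1 + 37.64469·e^(−0.301t)) → 1 + 37.64469·e^(−0.301t) = 1.55147
e^(−0.301t) = 0.014649 → t = ln(68.26237)/0.301 = 4.22336/0.301

t ≈ 14.0 hours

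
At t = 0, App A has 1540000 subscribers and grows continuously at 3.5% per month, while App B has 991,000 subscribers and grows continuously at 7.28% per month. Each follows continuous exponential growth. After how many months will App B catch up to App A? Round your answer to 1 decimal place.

1540000·e^(0.035t) = 991000·e^(0.0728t)
1540000/991000 = e^((0.0728 − 0.035)t) → ln(1.55399) = 0.0378·t
t = 0.44082 / 0.0378

t ≈ 11.7 months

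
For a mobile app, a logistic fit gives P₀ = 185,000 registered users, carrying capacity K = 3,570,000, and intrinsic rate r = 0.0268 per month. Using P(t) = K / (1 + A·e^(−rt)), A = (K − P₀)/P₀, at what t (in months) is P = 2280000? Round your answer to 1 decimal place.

A = (3570000 − 185000)/185000 = 18.2973
2280000 = 3570000/(1 + 18.2973·e^(−0.0268t)) → 1 + 18.2973·e^(−0.0268t) = 1.56579
e^(−0.0268t) = 0.030922 → t = ln(32.33941)/0.0268 = 3.47629/0.0268

t ≈ 129.7 months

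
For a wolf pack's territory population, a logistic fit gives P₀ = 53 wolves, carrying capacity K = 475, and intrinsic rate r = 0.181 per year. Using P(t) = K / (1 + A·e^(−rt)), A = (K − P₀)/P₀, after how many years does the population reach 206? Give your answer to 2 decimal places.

A = (475 − 53)/53 = 7.96226
206 = 475/(1 + 7.96226·e^(−0.181t)) → 1 + 7.96226·e^(−0.181t) = 2.30583
e^(−0.181t) = 0.164002 → t = ln(6.0975)/0.181 = 1.80788/0.181

t ≈ 9.99 years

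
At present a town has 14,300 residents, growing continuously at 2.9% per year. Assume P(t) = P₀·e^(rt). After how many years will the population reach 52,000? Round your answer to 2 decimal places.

t ≈ 44.52 years

52000 = 14300 · e^(0.029·t)
t = ln(52000/14300) / 0.029 = ln(3.63636) / 0.029 = 1.29098 / 0.029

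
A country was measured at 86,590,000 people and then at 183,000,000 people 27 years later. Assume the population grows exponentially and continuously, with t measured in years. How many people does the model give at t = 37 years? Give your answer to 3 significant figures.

≈ 241,000,000 people

r = ln(183000000/86590000) / 27 ≈ 0.027715 per year
P(37) = 86590000 · e^(0.027715·37) = 86590000 · 2.78835 ≈ 241443375.13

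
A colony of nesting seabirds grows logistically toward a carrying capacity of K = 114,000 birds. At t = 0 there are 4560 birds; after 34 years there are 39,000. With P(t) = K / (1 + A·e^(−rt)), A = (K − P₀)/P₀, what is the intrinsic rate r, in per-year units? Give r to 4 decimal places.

r ≈ 0.0742 per year

A = (114000 − 4560)/4560 = 24
39000 = 114000/(1 + 24·e^(−r·34)) → e^(−34r) = (2.92308 − 1)/24 = 0.080128
r = −ln(0.080128)/34 = 2.52413/34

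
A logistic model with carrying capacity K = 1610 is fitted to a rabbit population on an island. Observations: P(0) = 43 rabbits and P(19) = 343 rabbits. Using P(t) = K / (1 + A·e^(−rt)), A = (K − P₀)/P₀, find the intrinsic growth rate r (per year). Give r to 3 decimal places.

A = (1610 − 43)/43 = 36.44186
343 = 1610/(1 + 36.44186·e^(−r·19)) → e^(−19r) = (4.69388 − 1)/36.44186 = 0.101364
r = −ln(0.101364)/19 = 2.28904/19

r ≈ 0.120 per year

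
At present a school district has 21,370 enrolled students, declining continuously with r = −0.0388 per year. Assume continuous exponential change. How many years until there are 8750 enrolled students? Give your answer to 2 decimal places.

8750 = 21370 · e^(-0.0388·t)
t = ln(8750/21370) / -0.0388 = ln(0.40945) / -0.0388 = -0.89293 / -0.0388

t ≈ 23.01 years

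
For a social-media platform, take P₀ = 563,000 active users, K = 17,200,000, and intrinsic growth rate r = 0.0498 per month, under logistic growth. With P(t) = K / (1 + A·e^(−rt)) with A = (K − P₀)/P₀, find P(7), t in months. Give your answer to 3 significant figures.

A = (17200000 − 563000)/563000 = 29.55062
P(7) = 17200000 / (1 + 29.55062·e^(−0.0498·7)) = 17200000 / (1 + 29.55062·0.705675)
= 17200000 / 21.85315 ≈ 787072.06

≈ 787,000 active users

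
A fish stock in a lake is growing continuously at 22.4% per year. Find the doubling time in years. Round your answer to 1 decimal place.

doubling time ≈ 3.1 years

doubling time = ln(2) / |r| = 0.69315 / 0.224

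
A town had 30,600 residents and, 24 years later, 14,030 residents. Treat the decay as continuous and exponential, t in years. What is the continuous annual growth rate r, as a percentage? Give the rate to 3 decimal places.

r ≈ -3.249% per year

14030 = 30600 · e^(r·24)
e^(24r) = 14030/30600 = 0.4585
r = ln(0.4585) / 24 = -0.7798 / 24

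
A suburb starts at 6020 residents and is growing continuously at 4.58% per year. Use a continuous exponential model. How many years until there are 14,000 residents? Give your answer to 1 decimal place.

t ≈ 18.4 years

14000 = 6020 · e^(0.0458·t)
t = ln(14000/6020) / 0.0458 = ln(2.32558) / 0.0458 = 0.84397 / 0.0458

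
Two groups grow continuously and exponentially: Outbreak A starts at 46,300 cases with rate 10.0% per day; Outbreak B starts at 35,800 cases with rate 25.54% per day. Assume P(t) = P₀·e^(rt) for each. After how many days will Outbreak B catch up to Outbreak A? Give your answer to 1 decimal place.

46300·e^(0.1t) = 35800·e^(0.2554t)
46300/35800 = e^((0.2554 − 0.1)t) → ln(1.2933) = 0.1554·t
t = 0.25719 / 0.1554

t ≈ 1.7 days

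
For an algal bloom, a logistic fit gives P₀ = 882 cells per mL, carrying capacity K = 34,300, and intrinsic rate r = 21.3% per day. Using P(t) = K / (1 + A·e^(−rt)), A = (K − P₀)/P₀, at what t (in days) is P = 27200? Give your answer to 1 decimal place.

t ≈ 23.4 days

A = (34300 − 882)/882 = 37.88889
27200 = 34300/(1 + 37.88889·e^(−0.213t)) → 1 + 37.88889·e^(−0.213t) = 1.26103
e^(−0.213t) = 0.006889 → t = ln(145.1518)/0.213 = 4.97778/0.213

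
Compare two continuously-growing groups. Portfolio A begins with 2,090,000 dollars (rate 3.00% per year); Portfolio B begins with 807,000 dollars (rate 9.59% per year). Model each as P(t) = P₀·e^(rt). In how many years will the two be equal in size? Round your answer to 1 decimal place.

2090000·e^(0.03t) = 807000·e^(0.0959t)
2090000/807000 = e^((0.0959 − 0.03)t) → ln(2.58984) = 0.0659·t
t = 0.9516 / 0.0659

t ≈ 14.4 years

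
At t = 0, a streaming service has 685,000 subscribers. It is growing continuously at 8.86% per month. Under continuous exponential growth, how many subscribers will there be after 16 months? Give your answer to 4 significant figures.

≈ 2,827,000 subscribers

P(16) = 685000 · e^(0.0886·16) = 685000 · e^(1.4176)
= 685000 · 4.1272 ≈ 2827134.23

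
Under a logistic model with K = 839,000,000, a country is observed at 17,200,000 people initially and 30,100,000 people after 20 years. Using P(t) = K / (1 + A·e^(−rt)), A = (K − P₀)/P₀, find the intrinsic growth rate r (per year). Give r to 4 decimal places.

A = (839000000 − 17200000)/17200000 = 47.77907
30100000 = 839000000/(1 + 47.77907·e^(−r·20)) → e^(−20r) = (27.87375 − 1)/47.77907 = 0.562459
r = −ln(0.562459)/20 = 0.57544/20

r ≈ 0.0288 per year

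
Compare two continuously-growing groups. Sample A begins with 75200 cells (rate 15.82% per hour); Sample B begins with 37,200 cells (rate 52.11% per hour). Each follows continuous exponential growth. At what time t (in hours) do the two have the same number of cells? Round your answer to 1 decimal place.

t ≈ 1.9 hours

75200·e^(0.1582t) = 37200·e^(0.5211t)
75200/37200 = e^((0.5211 − 0.1582)t) → ln(2.02151) = 0.3629·t
t = 0.70384 / 0.3629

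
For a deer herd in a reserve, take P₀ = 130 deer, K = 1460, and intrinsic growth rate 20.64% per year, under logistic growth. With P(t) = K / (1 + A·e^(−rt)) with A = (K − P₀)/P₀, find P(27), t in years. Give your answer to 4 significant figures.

A = (1460 − 130)/130 = 10.23077
P(27) = 1460 / (1 + 10.23077·e^(−0.2064·27)) = 1460 / (1 + 10.23077·0.0038)
= 1460 / 1.03888 ≈ 1405.37

≈ 1,405 deer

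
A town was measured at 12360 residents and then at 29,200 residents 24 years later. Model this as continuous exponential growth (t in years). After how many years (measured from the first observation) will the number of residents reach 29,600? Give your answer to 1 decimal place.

t ≈ 24.4 years

r = ln(29200/12360) / 24 ≈ 0.035821 per year
t = ln(29600/12360) / r = 0.87331 / 0.035821 ≈ 24.38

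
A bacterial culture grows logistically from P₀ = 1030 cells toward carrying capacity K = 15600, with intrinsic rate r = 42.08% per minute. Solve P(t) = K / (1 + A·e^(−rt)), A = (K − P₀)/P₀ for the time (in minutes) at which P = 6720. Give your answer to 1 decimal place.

A = (15600 − 1030)/1030 = 14.14563
6720 = 15600/(1 + 14.14563·e^(−0.4208t)) → 1 + 14.14563·e^(−0.4208t) = 2.32143
e^(−0.4208t) = 0.093416 → t = ln(10.7048)/0.4208 = 2.37069/0.4208

t ≈ 5.6 minutes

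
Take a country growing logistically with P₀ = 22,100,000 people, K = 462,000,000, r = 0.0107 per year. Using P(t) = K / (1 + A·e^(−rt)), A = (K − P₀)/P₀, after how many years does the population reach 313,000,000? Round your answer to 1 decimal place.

A = (462000000 − 22100000)/22100000 = 19.90498
313000000 = 462000000/(1 + 19.90498·e^(−0.0107t)) → 1 + 19.90498·e^(−0.0107t) = 1.47604
e^(−0.0107t) = 0.023916 → t = ln(41.81381)/0.0107 = 3.73323/0.0107

t ≈ 348.9 years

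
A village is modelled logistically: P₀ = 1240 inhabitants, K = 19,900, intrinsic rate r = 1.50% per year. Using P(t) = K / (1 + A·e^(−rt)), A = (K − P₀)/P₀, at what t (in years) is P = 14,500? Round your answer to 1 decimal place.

t ≈ 246.6 years

A = (19900 − 1240)/1240 = 15.04839
14500 = 19900/(1 + 15.04839·e^(−0.015t)) → 1 + 15.04839·e^(−0.015t) = 1.37241
e^(−0.015t) = 0.024748 → t = ln(40.40771)/0.015 = 3.69902/0.015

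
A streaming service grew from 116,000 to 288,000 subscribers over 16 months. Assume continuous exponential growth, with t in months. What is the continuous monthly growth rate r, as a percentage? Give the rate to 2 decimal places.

288000 = 116000 · e^(r·16)
e^(16r) = 288000/116000 = 2.48276
r = ln(2.48276) / 16 = 0.90937 / 16

r ≈ 5.68% per month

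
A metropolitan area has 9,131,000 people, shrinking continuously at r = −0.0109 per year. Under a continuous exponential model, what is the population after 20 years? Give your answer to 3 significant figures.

≈ 7,340,000 people

P(20) = 9131000 · e^(-0.0109·20) = 9131000 · e^(-0.218)
= 9131000 · 0.80413 ≈ 7342469.41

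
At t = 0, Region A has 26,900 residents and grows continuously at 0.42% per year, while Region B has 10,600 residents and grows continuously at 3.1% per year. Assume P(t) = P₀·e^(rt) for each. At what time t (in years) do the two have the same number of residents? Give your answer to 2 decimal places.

t ≈ 34.75 years

26900·e^(0.0042t) = 10600·e^(0.031t)
26900/10600 = e^((0.031 − 0.0042)t) → ln(2.53774) = 0.0268·t
t = 0.93127 / 0.0268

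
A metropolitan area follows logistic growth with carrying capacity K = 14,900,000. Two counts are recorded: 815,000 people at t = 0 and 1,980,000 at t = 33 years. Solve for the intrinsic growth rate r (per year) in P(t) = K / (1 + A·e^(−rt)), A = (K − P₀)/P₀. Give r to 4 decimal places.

A = (14900000 − 815000)/815000 = 17.28221
1980000 = 14900000/(1 + 17.28221·e^(−r·33)) → e^(−33r) = (7.52525 − 1)/17.28221 = 0.377571
r = −ln(0.377571)/33 = 0.974/33

r ≈ 0.0295 per year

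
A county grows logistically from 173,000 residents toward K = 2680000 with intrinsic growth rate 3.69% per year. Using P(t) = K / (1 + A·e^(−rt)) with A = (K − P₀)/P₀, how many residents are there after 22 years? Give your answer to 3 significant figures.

A = (2680000 − 173000)/173000 = 14.49133
P(22) = 2680000 / (1 + 14.49133·e^(−0.0369·22)) = 2680000 / (1 + 14.49133·0.444058)
= 2680000 / 7.43499 ≈ 360457.71

≈ 360,000 residents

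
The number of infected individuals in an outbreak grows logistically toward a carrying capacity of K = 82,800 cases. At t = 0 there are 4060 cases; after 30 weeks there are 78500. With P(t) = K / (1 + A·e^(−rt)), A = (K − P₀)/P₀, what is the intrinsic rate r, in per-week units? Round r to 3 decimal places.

A = (82800 − 4060)/4060 = 19.39409
78500 = 82800/(1 + 19.39409·e^(−r·30)) → e^(−30r) = (1.05478 − 1)/19.39409 = 0.002824
r = −ln(0.002824)/30 = 5.86945/30

r ≈ 0.196 per week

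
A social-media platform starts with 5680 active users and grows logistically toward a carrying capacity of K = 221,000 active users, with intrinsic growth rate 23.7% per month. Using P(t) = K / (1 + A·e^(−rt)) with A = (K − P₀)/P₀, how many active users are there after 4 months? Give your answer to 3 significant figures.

A = (221000 − 5680)/5680 = 37.90845
P(4) = 221000 / (1 + 37.90845·e^(−0.237·4)) = 221000 / (1 + 37.90845·0.387515)
= 221000 / 15.6901 ≈ 14085.31

≈ 14,100 active users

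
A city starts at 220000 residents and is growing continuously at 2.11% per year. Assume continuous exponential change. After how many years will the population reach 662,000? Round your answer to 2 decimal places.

t ≈ 52.21 years

662000 = 220000 · e^(0.0211·t)
t = ln(662000/220000) / 0.0211 = ln(3.00909) / 0.0211 = 1.10164 / 0.0211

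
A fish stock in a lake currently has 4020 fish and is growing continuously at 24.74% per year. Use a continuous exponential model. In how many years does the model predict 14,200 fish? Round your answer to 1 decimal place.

t ≈ 5.1 years

14200 = 4020 · e^(0.2474·t)
t = ln(14200/4020) / 0.2474 = ln(3.53234) / 0.2474 = 1.26196 / 0.2474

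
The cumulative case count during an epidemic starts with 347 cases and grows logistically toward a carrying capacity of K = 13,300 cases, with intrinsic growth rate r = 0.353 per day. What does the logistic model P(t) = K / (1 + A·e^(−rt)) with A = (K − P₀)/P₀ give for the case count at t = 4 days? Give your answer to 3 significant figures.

A = (13300 − 347)/347 = 37.32853
P(4) = 13300 / (1 + 37.32853·e^(−0.353·4)) = 13300 / (1 + 37.32853·0.243655)
= 13300 / 10.0953 ≈ 1317.44

≈ 1,320 cases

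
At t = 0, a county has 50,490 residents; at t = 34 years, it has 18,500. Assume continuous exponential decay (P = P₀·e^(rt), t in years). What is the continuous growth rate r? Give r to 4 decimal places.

18500 = 50490 · e^(r·34)
e^(34r) = 18500/50490 = 0.36641
r = ln(0.36641) / 34 = -1.004 / 34

r ≈ -0.0295 per year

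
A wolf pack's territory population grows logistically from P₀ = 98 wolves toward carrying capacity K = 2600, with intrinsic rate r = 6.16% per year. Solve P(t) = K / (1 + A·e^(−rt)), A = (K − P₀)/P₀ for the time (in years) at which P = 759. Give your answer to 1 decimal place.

t ≈ 38.2 years

A = (2600 − 98)/98 = 25.53061
759 = 2600/(1 + 25.53061·e^(−0.0616t)) → 1 + 25.53061·e^(−0.0616t) = 3.42556
e^(−0.0616t) = 0.095006 → t = ln(10.52566)/0.0616 = 2.35382/0.0616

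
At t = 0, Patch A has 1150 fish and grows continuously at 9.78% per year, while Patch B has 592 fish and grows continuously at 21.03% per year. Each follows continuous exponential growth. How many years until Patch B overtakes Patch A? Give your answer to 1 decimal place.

1150·e^(0.0978t) = 592·e^(0.2103t)
1150/592 = e^((0.2103 − 0.0978)t) → ln(1.94257) = 0.1125·t
t = 0.66401 / 0.1125

t ≈ 5.9 years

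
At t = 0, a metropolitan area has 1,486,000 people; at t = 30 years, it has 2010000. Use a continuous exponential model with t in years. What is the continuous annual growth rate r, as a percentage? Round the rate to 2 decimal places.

r ≈ 1.01% per year

2010000 = 1486000 · e^(r·30)
e^(30r) = 2010000/1486000 = 1.35262
r = ln(1.35262) / 30 = 0.30205 / 30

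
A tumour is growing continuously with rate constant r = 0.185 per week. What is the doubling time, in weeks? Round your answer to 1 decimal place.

doubling time ≈ 3.7 weeks

doubling time = ln(2) / |r| = 0.69315 / 0.185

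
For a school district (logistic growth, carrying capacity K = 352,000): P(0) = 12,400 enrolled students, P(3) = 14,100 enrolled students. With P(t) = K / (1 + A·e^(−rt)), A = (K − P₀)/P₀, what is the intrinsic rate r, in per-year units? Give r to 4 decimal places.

r ≈ 0.0445 per year

A = (352000 − 12400)/12400 = 27.3871
14100 = 352000/(1 + 27.3871·e^(−r·3)) → e^(−3r) = (24.96454 − 1)/27.3871 = 0.87503
r = −ln(0.87503)/3 = 0.1335/3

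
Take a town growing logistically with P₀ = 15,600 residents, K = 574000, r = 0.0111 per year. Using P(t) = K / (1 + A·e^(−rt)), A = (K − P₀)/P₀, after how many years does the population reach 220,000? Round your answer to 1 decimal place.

t ≈ 279.5 years

A = (574000 − 15600)/15600 = 35.79487
220000 = 574000/(1 + 35.79487·e^(−0.0111t)) → 1 + 35.79487·e^(−0.0111t) = 2.60909
e^(−0.0111t) = 0.044953 → t = ln(22.2454)/0.0111 = 3.10214/0.0111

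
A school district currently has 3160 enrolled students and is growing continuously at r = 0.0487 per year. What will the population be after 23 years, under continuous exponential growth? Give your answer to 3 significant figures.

≈ 9,690 enrolled students

P(23) = 3160 · e^(0.0487·23) = 3160 · e^(1.1201)
= 3160 · 3.06516 ≈ 9685.91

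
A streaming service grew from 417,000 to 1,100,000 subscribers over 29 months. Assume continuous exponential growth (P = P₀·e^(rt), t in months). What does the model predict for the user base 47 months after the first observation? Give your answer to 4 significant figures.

≈ 2,008,000 subscribers

r = ln(1100000/417000) / 29 ≈ 0.033448 per month
P(47) = 417000 · e^(0.033448·47) = 417000 · 4.81644 ≈ 2008455.98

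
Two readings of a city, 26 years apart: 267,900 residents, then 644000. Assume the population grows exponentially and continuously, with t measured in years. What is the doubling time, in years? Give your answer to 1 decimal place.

doubling time ≈ 20.5 years

r = ln(644000/267900) / 26 = ln(2.40388) / 26 ≈ 0.033734 per year
doubling time = ln 2 / |r| = 0.69315 / 0.033734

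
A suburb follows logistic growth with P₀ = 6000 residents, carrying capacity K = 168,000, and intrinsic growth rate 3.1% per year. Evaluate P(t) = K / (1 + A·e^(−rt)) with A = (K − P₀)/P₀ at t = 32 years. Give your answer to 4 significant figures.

≈ 15,260 residents

A = (168000 − 6000)/6000 = 27
P(32) = 168000 / (1 + 27·e^(−0.031·32)) = 168000 / (1 + 27·0.370834)
= 168000 / 11.01253 ≈ 15255.36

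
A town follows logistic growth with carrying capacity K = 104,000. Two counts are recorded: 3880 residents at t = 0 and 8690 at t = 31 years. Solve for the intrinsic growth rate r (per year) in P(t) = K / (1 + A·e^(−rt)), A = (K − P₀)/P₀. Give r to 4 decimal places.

A = (104000 − 3880)/3880 = 25.80412
8690 = 104000/(1 + 25.80412·e^(−r·31)) → e^(−31r) = (11.96778 − 1)/25.80412 = 0.42504
r = −ln(0.42504)/31 = 0.85557/31

r ≈ 0.0276 per year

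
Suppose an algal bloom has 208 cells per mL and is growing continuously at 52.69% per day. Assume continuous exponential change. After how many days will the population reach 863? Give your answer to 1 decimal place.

t ≈ 2.7 days

863 = 208 · e^(0.5269·t)
t = ln(863/208) / 0.5269 = ln(4.14904) / 0.5269 = 1.42288 / 0.5269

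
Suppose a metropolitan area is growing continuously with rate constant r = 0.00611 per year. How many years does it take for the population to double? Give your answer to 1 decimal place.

doubling time ≈ 113.4 years

doubling time = ln(2) / |r| = 0.69315 / 0.00611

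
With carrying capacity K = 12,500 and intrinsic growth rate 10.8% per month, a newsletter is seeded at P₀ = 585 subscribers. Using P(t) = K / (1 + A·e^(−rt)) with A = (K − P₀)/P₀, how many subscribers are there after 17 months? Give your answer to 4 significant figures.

≈ 2,943 subscribers

A = (12500 − 585)/585 = 20.36752
P(17) = 12500 / (1 + 20.36752·e^(−0.108·17)) = 12500 / (1 + 20.36752·0.159454)
= 12500 / 4.24768 ≈ 2942.78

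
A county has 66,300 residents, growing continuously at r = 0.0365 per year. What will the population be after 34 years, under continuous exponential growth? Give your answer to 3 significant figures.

P(34) = 66300 · e^(0.0365·34) = 66300 · e^(1.241)
= 66300 · 3.45907 ≈ 229336.39

≈ 229,000 residents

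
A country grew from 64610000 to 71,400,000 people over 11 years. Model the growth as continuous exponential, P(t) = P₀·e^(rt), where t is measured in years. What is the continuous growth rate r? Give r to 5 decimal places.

r ≈ 0.00908 per year

71400000 = 64610000 · e^(r·11)
e^(11r) = 71400000/64610000 = 1.10509
r = ln(1.10509) / 11 = 0.09993 / 11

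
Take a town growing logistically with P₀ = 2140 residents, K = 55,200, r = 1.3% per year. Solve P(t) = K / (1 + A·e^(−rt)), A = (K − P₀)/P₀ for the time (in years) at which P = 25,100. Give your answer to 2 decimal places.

t ≈ 233.00 years

A = (55200 − 2140)/2140 = 24.79439
25100 = 55200/(1 + 24.79439·e^(−0.013t)) → 1 + 24.79439·e^(−0.013t) = 2.1992
e^(−0.013t) = 0.048366 → t = ln(20.67572)/0.013 = 3.02896/0.013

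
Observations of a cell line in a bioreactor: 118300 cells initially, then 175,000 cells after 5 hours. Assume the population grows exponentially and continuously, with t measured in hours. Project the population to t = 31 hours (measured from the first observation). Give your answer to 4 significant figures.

≈ 1,341,000 cells

r = ln(175000/118300) / 5 ≈ 0.078312 per hour
P(31) = 118300 · e^(0.078312·31) = 118300 · 11.33262 ≈ 1340649.44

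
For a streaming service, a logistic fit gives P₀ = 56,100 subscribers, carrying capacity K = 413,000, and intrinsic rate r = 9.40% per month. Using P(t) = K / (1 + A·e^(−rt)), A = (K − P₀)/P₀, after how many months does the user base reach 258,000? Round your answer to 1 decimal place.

A = (413000 − 56100)/56100 = 6.36185
258000 = 413000/(1 + 6.36185·e^(−0.094t)) → 1 + 6.36185·e^(−0.094t) = 1.60078
e^(−0.094t) = 0.094434 → t = ln(10.58941)/0.094 = 2.35985/0.094

t ≈ 25.1 months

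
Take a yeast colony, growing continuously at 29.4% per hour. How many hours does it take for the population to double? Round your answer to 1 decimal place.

doubling time = ln(2) / |r| = 0.69315 / 0.294

doubling time ≈ 2.4 hours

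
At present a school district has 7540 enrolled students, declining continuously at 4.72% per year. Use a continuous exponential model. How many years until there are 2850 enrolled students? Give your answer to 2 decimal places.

t ≈ 20.61 years

2850 = 7540 · e^(-0.0472·t)
t = ln(2850/7540) / -0.0472 = ln(0.37798) / -0.0472 = -0.9729 / -0.0472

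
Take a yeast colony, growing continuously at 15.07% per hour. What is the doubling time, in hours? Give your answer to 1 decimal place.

doubling time ≈ 4.6 hours

doubling time = ln(2) / |r| = 0.69315 / 0.1507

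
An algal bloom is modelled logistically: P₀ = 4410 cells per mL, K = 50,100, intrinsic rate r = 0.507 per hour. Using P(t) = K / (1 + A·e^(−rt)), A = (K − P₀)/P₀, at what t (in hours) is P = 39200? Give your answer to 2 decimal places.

t ≈ 7.14 hours

A = (50100 − 4410)/4410 = 10.36054
39200 = 50100/(1 + 10.36054·e^(−0.507t)) → 1 + 10.36054·e^(−0.507t) = 1.27806
e^(−0.507t) = 0.026838 → t = ln(37.25994)/0.507 = 3.61792/0.507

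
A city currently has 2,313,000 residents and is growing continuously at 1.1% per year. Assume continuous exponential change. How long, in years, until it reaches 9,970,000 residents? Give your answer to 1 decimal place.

t ≈ 132.8 years

9970000 = 2313000 · e^(0.011·t)
t = ln(9970000/2313000) / 0.011 = ln(4.31042) / 0.011 = 1.46104 / 0.011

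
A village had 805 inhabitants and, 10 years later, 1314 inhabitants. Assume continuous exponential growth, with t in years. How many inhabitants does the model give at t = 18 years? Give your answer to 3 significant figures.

r = ln(1314/805) / 10 ≈ 0.048999 per year
P(18) = 805 · e^(0.048999·18) = 805 · 2.41568 ≈ 1944.62

≈ 1,940 inhabitants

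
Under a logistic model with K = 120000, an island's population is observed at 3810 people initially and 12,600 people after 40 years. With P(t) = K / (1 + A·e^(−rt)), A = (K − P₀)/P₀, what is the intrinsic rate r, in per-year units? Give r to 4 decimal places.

r ≈ 0.0319 per year

A = (120000 − 3810)/3810 = 30.49606
12600 = 120000/(1 + 30.49606·e^(−r·40)) → e^(−40r) = (9.52381 − 1)/30.49606 = 0.279505
r = −ln(0.279505)/40 = 1.27473/40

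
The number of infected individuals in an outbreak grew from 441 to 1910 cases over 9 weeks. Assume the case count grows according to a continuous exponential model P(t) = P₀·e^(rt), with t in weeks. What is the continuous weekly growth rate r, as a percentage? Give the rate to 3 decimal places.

r ≈ 16.287% per week

1910 = 441 · e^(r·9)
e^(9r) = 1910/441 = 4.33107
r = ln(4.33107) / 9 = 1.46581 / 9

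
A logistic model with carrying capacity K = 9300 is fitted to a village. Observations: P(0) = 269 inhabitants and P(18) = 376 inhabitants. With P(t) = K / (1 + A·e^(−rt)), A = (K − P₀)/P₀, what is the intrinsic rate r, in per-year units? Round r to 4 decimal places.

A = (9300 − 269)/269 = 33.57249
376 = 9300/(1 + 33.57249·e^(−r·18)) → e^(−18r) = (24.73404 − 1)/33.57249 = 0.706949
r = −ln(0.706949)/18 = 0.3468/18

r ≈ 0.0193 per year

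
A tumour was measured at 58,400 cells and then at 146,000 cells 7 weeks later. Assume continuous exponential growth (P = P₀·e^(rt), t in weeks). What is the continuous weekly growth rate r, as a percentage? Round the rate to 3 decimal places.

r ≈ 13.090% per week

146000 = 58400 · e^(r·7)
e^(7r) = 146000/58400 = 2.5
r = ln(2.5) / 7 = 0.91629 / 7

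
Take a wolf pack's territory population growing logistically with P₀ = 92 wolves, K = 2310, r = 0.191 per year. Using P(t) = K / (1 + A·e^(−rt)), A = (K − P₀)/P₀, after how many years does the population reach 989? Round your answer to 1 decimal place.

t ≈ 15.1 years

A = (2310 − 92)/92 = 24.1087
989 = 2310/(1 + 24.1087·e^(−0.191t)) → 1 + 24.1087·e^(−0.191t) = 2.33569
e^(−0.191t) = 0.055403 → t = ln(18.04958)/0.191 = 2.89312/0.191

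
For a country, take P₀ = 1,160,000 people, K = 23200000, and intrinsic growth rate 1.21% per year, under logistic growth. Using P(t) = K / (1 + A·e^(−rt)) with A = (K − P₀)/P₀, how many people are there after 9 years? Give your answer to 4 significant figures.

≈ 1,286,000 people

A = (23200000 − 1160000)/1160000 = 19
P(9) = 23200000 / (1 + 19·e^(−0.0121·9)) = 23200000 / (1 + 19·0.89682)
= 23200000 / 18.03958 ≈ 1286060.85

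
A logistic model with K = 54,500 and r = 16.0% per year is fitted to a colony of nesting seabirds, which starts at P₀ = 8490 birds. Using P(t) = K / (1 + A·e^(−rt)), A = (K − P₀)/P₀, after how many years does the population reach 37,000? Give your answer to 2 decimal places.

t ≈ 15.24 years

A = (54500 − 8490)/8490 = 5.41932
37000 = 54500/(1 + 5.41932·e^(−0.16t)) → 1 + 5.41932·e^(−0.16t) = 1.47297
e^(−0.16t) = 0.087275 → t = ln(11.45798)/0.16 = 2.43869/0.16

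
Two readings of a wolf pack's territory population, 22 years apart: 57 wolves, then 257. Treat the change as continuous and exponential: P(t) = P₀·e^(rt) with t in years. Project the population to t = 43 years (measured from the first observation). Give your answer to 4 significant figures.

≈ 1,082 wolves

r = ln(257/57) / 22 ≈ 0.068456 per year
P(43) = 57 · e^(0.068456·43) = 57 · 18.98395 ≈ 1082.09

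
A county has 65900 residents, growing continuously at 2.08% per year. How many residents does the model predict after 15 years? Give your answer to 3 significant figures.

P(15) = 65900 · e^(0.0208·15) = 65900 · e^(0.312)
= 65900 · 1.36615 ≈ 90029.59

≈ 90,000 residents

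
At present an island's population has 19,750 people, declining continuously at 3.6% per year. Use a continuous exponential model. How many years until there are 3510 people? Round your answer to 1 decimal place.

t ≈ 48.0 years

3510 = 19750 · e^(-0.036·t)
t = ln(3510/19750) / -0.036 = ln(0.17772) / -0.036 = -1.72754 / -0.036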